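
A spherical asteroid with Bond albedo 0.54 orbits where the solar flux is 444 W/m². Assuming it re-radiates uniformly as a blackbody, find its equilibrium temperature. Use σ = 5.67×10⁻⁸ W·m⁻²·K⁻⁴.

Power absorbed = (1−a)S·πR²; power emitted = 4πR²σT⁴. Equating and cancelling πR²:
T = ((1−a)S / 4σ)^(1/4) = (204 / (4 × 5.67×10⁻⁸))^(1/4) = (9.01×10^8)^(1/4).
T = 173 K.

T ≈ 173 K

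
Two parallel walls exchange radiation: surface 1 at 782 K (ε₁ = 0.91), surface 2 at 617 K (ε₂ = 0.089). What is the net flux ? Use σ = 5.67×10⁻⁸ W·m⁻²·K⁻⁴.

For two large parallel gray plates, q = σ(T₁⁴ − T₂⁴) / (1/ε₁ + 1/ε₂ − 1).
1/ε₁ + 1/ε₂ − 1 = 1/0.91 + 1/0.089 − 1 = 11.33.
T₁⁴ − T₂⁴ = 3.74×10^11 − 1.45×10^11 = 2.29×10^11 K⁴.
q = 5.67×10⁻⁸ × 2.29×10^11 / 11.33 = 1150 W/m².

q ≈ 1150 W/m²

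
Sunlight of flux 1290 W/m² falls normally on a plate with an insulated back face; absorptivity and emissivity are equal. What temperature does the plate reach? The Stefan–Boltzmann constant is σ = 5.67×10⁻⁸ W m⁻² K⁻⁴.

T ≈ 388 K

Absorbed flux αS = emitted flux εσT⁴ (one radiating face); with α = ε, T = (S/σ)^(1/4).
T = (1290 / 5.67×10⁻⁸)^(1/4) = (2.28×10^10)^(1/4).
T = 388 K.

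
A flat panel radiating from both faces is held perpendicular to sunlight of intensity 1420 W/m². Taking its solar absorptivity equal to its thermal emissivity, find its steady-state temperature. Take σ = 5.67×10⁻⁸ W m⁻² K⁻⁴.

Absorbed flux αS = emitted flux 2εσT⁴ per unit area; with α = ε this gives T = (S/2σ)^(1/4).
T = (1420 / (2 × 5.67×10⁻⁸))^(1/4) = (1.25×10^10)^(1/4).
T = 335 K.

T ≈ 335 K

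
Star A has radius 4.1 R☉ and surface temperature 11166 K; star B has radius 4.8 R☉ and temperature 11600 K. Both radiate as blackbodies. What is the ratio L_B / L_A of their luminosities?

L_B/L_A ≈ 1.60

L = 4πR²σT⁴ ∝ R²T⁴, so L_B/L_A = (4.8/4.1)² × (11600/11166)⁴ = 1.37 × 1.16 = 1.60.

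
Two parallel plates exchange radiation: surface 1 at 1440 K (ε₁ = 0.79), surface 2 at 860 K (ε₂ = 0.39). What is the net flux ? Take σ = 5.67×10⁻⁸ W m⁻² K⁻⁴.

For two large parallel gray plates, q = σ(T₁⁴ − T₂⁴) / (1/ε₁ + 1/ε₂ − 1).
1/ε₁ + 1/ε₂ − 1 = 1/0.79 + 1/0.39 − 1 = 2.830.
T₁⁴ − T₂⁴ = 4.30×10^12 − 5.47×10^11 = 3.75×10^12 K⁴.
q = 5.67×10⁻⁸ × 3.75×10^12 / 2.830 = 75200 W/m².

q ≈ 75200 W/m²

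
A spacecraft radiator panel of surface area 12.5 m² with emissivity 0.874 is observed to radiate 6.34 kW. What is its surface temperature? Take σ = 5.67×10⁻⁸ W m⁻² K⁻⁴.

From P = εσAT⁴, T = (P / εσA)^(1/4) = (6340 / (0.874 × 5.67×10⁻⁸ × 12.5))^(1/4).
T = (1.02×10^10)^(1/4) = 318 K.

T ≈ 318 K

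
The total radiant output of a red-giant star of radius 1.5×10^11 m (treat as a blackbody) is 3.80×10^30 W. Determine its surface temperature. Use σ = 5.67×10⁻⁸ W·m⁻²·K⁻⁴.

T ≈ 3920 K

A = 4πr² = 4π × (1.5×10^11)² = 2.83×10^23 m².
From P = σAT⁴, T = (P / σA)^(1/4) = (3.80×10^30 / (5.67×10⁻⁸ × 2.83×10^23))^(1/4).
T = (2.37×10^14)^(1/4) = 3920 K.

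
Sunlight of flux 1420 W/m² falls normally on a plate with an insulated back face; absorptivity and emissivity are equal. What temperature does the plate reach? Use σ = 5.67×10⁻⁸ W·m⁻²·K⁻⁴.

Absorbed flux αS = emitted flux εσT⁴ (one radiating face); with α = ε, T = (S/σ)^(1/4).
T = (1420 / 5.67×10⁻⁸)^(1/4) = (2.50×10^10)^(1/4).
T = 398 K.

T ≈ 398 K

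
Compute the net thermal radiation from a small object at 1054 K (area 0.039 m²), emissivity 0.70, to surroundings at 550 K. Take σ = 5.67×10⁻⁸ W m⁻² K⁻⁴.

Q = εσA(T⁴ − T_s⁴). T⁴ − T_s⁴ = (1054)⁴ − (550)⁴ = 1.23×10^12 − 9.15×10^10 = 1.14×10^12 K⁴.
Q = 0.70 × 5.67×10⁻⁸ × 0.0390 × 1.14×10^12 = 1770 W.

Q ≈ 1770 W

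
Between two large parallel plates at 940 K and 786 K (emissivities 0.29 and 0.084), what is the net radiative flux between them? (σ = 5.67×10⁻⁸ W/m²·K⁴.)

For two large parallel gray plates, q = σ(T₁⁴ − T₂⁴) / (1/ε₁ + 1/ε₂ − 1).
1/ε₁ + 1/ε₂ − 1 = 1/0.29 + 1/0.084 − 1 = 14.35.
T₁⁴ − T₂⁴ = 7.81×10^11 − 3.82×10^11 = 3.99×10^11 K⁴.
q = 5.67×10⁻⁸ × 3.99×10^11 / 14.35 = 1580 W/m².

q ≈ 1580 W/m²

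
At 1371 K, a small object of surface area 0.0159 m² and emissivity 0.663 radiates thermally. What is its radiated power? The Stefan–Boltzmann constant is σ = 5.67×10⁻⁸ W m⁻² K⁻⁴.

P = εσAT⁴ = 0.663 × 5.67×10⁻⁸ × 0.0159 × (1371)⁴ = 0.663 × 5.67×10⁻⁸ × 0.0159 × 3.53×10^12.
P = 2110 W.

P ≈ 2110 W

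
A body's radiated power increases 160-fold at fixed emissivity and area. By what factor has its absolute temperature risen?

P ∝ T⁴ ⇒ T ∝ P^(1/4), so T scales by (160)^(1/4) = 3.56.

factor ≈ 3.56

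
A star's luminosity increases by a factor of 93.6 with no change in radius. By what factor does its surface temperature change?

P ∝ T⁴ ⇒ T ∝ P^(1/4), so T scales by (93.6)^(1/4) = 3.11.

factor ≈ 3.11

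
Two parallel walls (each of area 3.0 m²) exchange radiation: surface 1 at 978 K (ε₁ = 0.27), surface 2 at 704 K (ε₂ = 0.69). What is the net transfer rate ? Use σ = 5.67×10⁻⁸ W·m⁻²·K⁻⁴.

Q ≈ 27400 W

For two large parallel gray plates, q = σ(T₁⁴ − T₂⁴) / (1/ε₁ + 1/ε₂ − 1).
1/ε₁ + 1/ε₂ − 1 = 1/0.27 + 1/0.69 − 1 = 4.153.
T₁⁴ − T₂⁴ = 9.15×10^11 − 2.46×10^11 = 6.69×10^11 K⁴.
q = 5.67×10⁻⁸ × 6.69×10^11 / 4.153 = 9140 W/m².
Q = q·A = 9140 × 3.0 = 27400 W.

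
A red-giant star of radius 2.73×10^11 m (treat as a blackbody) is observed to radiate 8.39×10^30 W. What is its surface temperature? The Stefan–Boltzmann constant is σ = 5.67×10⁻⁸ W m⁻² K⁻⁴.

A = 4πr² = 4π × (2.73×10^11)² = 9.37×10^23 m².
From P = σAT⁴, T = (P / σA)^(1/4) = (8.39×10^30 / (5.67×10⁻⁸ × 9.37×10^23))^(1/4).
T = (1.58×10^14)^(1/4) = 3550 K.

T ≈ 3550 K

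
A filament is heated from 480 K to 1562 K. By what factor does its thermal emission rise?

P ∝ T⁴, so the ratio is (1562/480)⁴ = (3.254)⁴ = 112.

ratio ≈ 112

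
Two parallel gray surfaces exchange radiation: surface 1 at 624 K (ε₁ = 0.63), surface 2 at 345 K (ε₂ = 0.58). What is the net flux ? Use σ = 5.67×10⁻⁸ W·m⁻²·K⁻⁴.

q ≈ 3370 W/m²

For two large parallel gray plates, q = σ(T₁⁴ − T₂⁴) / (1/ε₁ + 1/ε₂ − 1).
1/ε₁ + 1/ε₂ − 1 = 1/0.63 + 1/0.58 − 1 = 2.311.
T₁⁴ − T₂⁴ = 1.52×10^11 − 1.42×10^10 = 1.37×10^11 K⁴.
q = 5.67×10⁻⁸ × 1.37×10^11 / 2.311 = 3370 W/m².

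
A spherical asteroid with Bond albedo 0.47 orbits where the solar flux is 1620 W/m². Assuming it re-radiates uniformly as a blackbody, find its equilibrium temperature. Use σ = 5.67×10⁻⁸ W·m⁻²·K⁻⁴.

T ≈ 248 K

Power absorbed = (1−a)S·πR²; power emitted = 4πR²σT⁴. Equating and cancelling πR²:
T = ((1−a)S / 4σ)^(1/4) = (859 / (4 × 5.67×10⁻⁸))^(1/4) = (3.79×10^9)^(1/4).
T = 248 K.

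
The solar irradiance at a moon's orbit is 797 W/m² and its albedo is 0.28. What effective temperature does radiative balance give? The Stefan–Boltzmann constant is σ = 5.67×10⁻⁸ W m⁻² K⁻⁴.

Power absorbed = (1−a)S·πR²; power emitted = 4πR²σT⁴. Equating and cancelling πR²:
T = ((1−a)S / 4σ)^(1/4) = (574 / (4 × 5.67×10⁻⁸))^(1/4) = (2.53×10^9)^(1/4).
T = 224 K.

T ≈ 224 K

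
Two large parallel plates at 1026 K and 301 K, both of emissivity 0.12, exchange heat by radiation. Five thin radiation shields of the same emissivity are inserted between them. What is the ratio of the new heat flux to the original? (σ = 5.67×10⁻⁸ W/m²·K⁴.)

ratio ≈ 0.167

With N identical shields there are N+1 = 6 gaps in series, each with the same radiative resistance, so the flux falls to 1/(N+1) of its unshielded value.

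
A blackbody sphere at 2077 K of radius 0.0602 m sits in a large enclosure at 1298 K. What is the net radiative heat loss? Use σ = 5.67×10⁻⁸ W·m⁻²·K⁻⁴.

A = 4πr² = 4π × (0.0602)² = 0.0455 m².
Q = σA(T⁴ − T_s⁴). T⁴ − T_s⁴ = (2077)⁴ − (1298)⁴ = 1.86×10^13 − 2.84×10^12 = 1.58×10^13 K⁴.
Q = 5.67×10⁻⁸ × 0.0455 × 1.58×10^13 = 40700 W.

Q ≈ 40700 W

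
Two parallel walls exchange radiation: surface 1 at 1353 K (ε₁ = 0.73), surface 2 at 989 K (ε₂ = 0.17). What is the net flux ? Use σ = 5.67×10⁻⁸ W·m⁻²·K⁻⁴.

q ≈ 21700 W/m²

For two large parallel gray plates, q = σ(T₁⁴ − T₂⁴) / (1/ε₁ + 1/ε₂ − 1).
1/ε₁ + 1/ε₂ − 1 = 1/0.73 + 1/0.17 − 1 = 6.252.
T₁⁴ − T₂⁴ = 3.35×10^12 − 9.57×10^11 = 2.39×10^12 K⁴.
q = 5.67×10⁻⁸ × 2.39×10^12 / 6.252 = 21700 W/m².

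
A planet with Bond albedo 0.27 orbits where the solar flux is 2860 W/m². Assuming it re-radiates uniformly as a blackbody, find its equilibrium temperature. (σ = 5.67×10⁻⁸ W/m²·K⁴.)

Power absorbed = (1−a)S·πR²; power emitted = 4πR²σT⁴. Equating and cancelling πR²:
T = ((1−a)S / 4σ)^(1/4) = (2090 / (4 × 5.67×10⁻⁸))^(1/4) = (9.21×10^9)^(1/4).
T = 310 K.

T ≈ 310 K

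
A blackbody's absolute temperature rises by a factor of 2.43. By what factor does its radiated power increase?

P ∝ T⁴, so the power scales as (2.43)⁴ = 34.9.

factor ≈ 34.9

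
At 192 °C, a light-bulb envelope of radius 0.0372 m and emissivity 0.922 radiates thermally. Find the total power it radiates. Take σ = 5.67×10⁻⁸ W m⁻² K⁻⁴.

P ≈ 42.5 W

A = 4πr² = 4π × (0.0372)² = 0.0174 m².
192 °C = 465 K.
P = εσAT⁴ = 0.922 × 5.67×10⁻⁸ × 0.0174 × (465)⁴ = 0.922 × 5.67×10⁻⁸ × 0.0174 × 4.68×10^10.
P = 42.5 W.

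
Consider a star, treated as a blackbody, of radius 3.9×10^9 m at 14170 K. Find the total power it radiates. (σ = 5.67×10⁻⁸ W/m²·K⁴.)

P ≈ 4.37×10^29 W

A = 4πr² = 4π × (3.9×10^9)² = 1.91×10^20 m².
P = σAT⁴ = 5.67×10⁻⁸ × 1.91×10^20 × (14170)⁴ = 5.67×10⁻⁸ × 1.91×10^20 × 4.03×10^16.
P = 4.37×10^29 W.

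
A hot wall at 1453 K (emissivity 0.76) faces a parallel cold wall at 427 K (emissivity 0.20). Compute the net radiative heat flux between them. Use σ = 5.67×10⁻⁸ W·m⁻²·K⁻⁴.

For two large parallel gray plates, q = σ(T₁⁴ − T₂⁴) / (1/ε₁ + 1/ε₂ − 1).
1/ε₁ + 1/ε₂ − 1 = 1/0.76 + 1/0.20 − 1 = 5.316.
T₁⁴ − T₂⁴ = 4.46×10^12 − 3.32×10^10 = 4.42×10^12 K⁴.
q = 5.67×10⁻⁸ × 4.42×10^12 / 5.316 = 47200 W/m².

q ≈ 47200 W/m²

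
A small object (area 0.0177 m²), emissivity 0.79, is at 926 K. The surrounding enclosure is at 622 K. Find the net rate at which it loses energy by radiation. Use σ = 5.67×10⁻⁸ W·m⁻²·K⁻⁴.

Q = εσA(T⁴ − T_s⁴). T⁴ − T_s⁴ = (926)⁴ − (622)⁴ = 7.35×10^11 − 1.50×10^11 = 5.86×10^11 K⁴.
Q = 0.79 × 5.67×10⁻⁸ × 0.0177 × 5.86×10^11 = 464 W.

Q ≈ 464 W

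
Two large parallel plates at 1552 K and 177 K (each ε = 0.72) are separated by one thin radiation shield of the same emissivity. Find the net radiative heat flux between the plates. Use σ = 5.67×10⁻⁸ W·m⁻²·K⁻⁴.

Each of the 2 gaps contributes resistance (2/ε − 1) = 2/0.72 − 1 = 1.778; total = 3.556.
q = σ(T₁⁴ − T₂⁴) / 3.556 = 5.67×10⁻⁸ × 5.80×10^12 / 3.556 = 92500 W/m².

q ≈ 92500 W/m²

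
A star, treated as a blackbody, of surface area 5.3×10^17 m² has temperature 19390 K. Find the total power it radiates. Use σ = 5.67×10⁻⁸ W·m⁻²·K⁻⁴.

P = σAT⁴ = 5.67×10⁻⁸ × 5.30×10^17 × (19390)⁴ = 5.67×10⁻⁸ × 5.30×10^17 × 1.41×10^17.
P = 4.25×10^27 W.

P ≈ 4.25×10^27 W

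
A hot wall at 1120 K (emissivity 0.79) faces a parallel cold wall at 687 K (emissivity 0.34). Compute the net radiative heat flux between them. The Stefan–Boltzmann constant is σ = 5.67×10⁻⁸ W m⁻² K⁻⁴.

q ≈ 23900 W/m²

For two large parallel gray plates, q = σ(T₁⁴ − T₂⁴) / (1/ε₁ + 1/ε₂ − 1).
1/ε₁ + 1/ε₂ − 1 = 1/0.79 + 1/0.34 − 1 = 3.207.
T₁⁴ − T₂⁴ = 1.57×10^12 − 2.23×10^11 = 1.35×10^12 K⁴.
q = 5.67×10⁻⁸ × 1.35×10^12 / 3.207 = 23900 W/m².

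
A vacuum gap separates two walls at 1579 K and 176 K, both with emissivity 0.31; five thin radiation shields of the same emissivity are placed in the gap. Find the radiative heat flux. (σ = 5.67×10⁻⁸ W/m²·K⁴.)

Each of the 6 gaps contributes resistance (2/ε − 1) = 2/0.31 − 1 = 5.452; total = 32.71.
q = σ(T₁⁴ − T₂⁴) / 32.71 = 5.67×10⁻⁸ × 6.22×10^12 / 32.71 = 10800 W/m².

q ≈ 10800 W/m²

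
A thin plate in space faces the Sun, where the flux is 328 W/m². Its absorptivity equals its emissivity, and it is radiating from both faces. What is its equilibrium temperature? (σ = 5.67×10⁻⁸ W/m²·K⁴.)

Absorbed flux αS = emitted flux 2εσT⁴ per unit area; with α = ε this gives T = (S/2σ)^(1/4).
T = (328 / (2 × 5.67×10⁻⁸))^(1/4) = (2.89×10^9)^(1/4).
T = 232 K.

T ≈ 232 K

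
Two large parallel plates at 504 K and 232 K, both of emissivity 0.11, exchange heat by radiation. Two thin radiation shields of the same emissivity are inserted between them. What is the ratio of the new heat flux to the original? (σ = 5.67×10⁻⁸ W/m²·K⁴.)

With N identical shields there are N+1 = 3 gaps in series, each with the same radiative resistance, so the flux falls to 1/(N+1) of its unshielded value.

ratio ≈ 0.333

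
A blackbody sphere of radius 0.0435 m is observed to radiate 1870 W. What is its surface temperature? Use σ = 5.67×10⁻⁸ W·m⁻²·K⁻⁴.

A = 4πr² = 4π × (0.0435)² = 0.0238 m².
From P = σAT⁴, T = (P / σA)^(1/4) = (1870 / (5.67×10⁻⁸ × 0.0238))^(1/4).
T = (1.39×10^12)^(1/4) = 1090 K.

T ≈ 1090 K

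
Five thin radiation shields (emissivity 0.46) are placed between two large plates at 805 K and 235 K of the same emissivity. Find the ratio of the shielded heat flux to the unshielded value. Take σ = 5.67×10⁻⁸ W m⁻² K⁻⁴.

ratio ≈ 0.167

With N identical shields there are N+1 = 6 gaps in series, each with the same radiative resistance, so the flux falls to 1/(N+1) of its unshielded value.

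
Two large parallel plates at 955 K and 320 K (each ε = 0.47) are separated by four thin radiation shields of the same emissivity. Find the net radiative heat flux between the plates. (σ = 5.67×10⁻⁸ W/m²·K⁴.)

q ≈ 2860 W/m²

Each of the 5 gaps contributes resistance (2/ε − 1) = 2/0.47 − 1 = 3.255; total = 16.28.
q = σ(T₁⁴ − T₂⁴) / 16.28 = 5.67×10⁻⁸ × 8.21×10^11 / 16.28 = 2860 W/m².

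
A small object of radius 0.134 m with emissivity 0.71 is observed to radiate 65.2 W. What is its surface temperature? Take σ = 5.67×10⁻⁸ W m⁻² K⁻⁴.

T ≈ 291 K

A = 4πr² = 4π × (0.134)² = 0.226 m².
From P = εσAT⁴, T = (P / εσA)^(1/4) = (65.2 / (0.71 × 5.67×10⁻⁸ × 0.226))^(1/4).
T = (7.18×10^9)^(1/4) = 291 K.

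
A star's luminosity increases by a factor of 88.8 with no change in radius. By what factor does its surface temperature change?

factor ≈ 3.07

P ∝ T⁴ ⇒ T ∝ P^(1/4), so T scales by (88.8)^(1/4) = 3.07.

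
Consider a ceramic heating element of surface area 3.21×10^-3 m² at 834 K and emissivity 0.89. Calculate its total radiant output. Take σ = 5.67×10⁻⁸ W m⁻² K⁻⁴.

P ≈ 78.4 W

Stefan–Boltzmann: P = εσAT⁴ = 0.89 × 5.67×10⁻⁸ × 3.21×10^-3 × (834)⁴ = 0.89 × 5.67×10⁻⁸ × 3.21×10^-3 × 4.84×10^11.
P = 78.4 W.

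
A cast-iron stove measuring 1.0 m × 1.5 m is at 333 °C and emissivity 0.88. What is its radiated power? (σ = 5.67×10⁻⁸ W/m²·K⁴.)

P ≈ 10100 W

A = 1.0 × 1.5 = 1.50 m².
333 °C = 606 K.
P = εσAT⁴ = 0.88 × 5.67×10⁻⁸ × 1.50 × (606)⁴ = 0.88 × 5.67×10⁻⁸ × 1.50 × 1.35×10^11.
P = 10100 W.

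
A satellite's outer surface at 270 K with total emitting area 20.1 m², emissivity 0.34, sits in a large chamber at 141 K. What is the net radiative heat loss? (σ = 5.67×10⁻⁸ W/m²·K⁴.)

Q ≈ 1910 W

Q = εσA(T⁴ − T_s⁴). T⁴ − T_s⁴ = (270)⁴ − (141)⁴ = 5.31×10^9 − 3.95×10^8 = 4.92×10^9 K⁴.
Q = 0.34 × 5.67×10⁻⁸ × 20.1 × 4.92×10^9 = 1910 W.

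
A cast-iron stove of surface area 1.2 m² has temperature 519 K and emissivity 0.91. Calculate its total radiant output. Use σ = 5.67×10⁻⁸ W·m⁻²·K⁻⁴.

Stefan–Boltzmann: P = εσAT⁴ = 0.91 × 5.67×10⁻⁸ × 1.20 × (519)⁴ = 0.91 × 5.67×10⁻⁸ × 1.20 × 7.26×10^10.
P = 4490 W.

P ≈ 4490 W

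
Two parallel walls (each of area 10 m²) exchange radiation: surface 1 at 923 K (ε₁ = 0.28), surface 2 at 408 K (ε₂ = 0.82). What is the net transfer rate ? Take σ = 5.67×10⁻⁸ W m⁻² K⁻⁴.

For two large parallel gray plates, q = σ(T₁⁴ − T₂⁴) / (1/ε₁ + 1/ε₂ − 1).
1/ε₁ + 1/ε₂ − 1 = 1/0.28 + 1/0.82 − 1 = 3.791.
T₁⁴ − T₂⁴ = 7.26×10^11 − 2.77×10^10 = 6.98×10^11 K⁴.
q = 5.67×10⁻⁸ × 6.98×10^11 / 3.791 = 10400 W/m².
Q = q·A = 10400 × 10 = 1.04×10^5 W.

Q ≈ 1.04×10^5 W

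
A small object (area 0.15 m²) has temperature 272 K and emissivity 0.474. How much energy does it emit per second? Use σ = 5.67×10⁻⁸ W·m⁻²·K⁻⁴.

Stefan–Boltzmann: P = εσAT⁴ = 0.474 × 5.67×10⁻⁸ × 0.150 × (272)⁴ = 0.474 × 5.67×10⁻⁸ × 0.150 × 5.47×10^9.
P = 22.1 W.

P ≈ 22.1 W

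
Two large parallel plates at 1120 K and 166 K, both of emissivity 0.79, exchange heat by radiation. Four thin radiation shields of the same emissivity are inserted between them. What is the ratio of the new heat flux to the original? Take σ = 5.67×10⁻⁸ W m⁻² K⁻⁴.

ratio ≈ 0.200

With N identical shields there are N+1 = 5 gaps in series, each with the same radiative resistance, so the flux falls to 1/(N+1) of its unshielded value.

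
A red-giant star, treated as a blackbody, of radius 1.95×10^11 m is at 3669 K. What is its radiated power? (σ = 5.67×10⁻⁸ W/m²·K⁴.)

A = 4πr² = 4π × (1.95×10^11)² = 4.78×10^23 m².
P = σAT⁴ = 5.67×10⁻⁸ × 4.78×10^23 × (3669)⁴ = 5.67×10⁻⁸ × 4.78×10^23 × 1.81×10^14.
P = 4.91×10^30 W.

P ≈ 4.91×10^30 W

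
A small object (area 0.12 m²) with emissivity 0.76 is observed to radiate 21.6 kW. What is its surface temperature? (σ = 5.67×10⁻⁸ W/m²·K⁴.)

From P = εσAT⁴, T = (P / εσA)^(1/4) = (21600 / (0.76 × 5.67×10⁻⁸ × 0.120))^(1/4).
T = (4.18×10^12)^(1/4) = 1430 K.

T ≈ 1430 K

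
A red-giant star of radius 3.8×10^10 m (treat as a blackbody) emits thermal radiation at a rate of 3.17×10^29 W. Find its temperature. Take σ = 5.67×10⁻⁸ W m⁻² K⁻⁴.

T ≈ 4190 K

A = 4πr² = 4π × (3.8×10^10)² = 1.81×10^22 m².
From P = σAT⁴, T = (P / σA)^(1/4) = (3.17×10^29 / (5.67×10⁻⁸ × 1.81×10^22))^(1/4).
T = (3.08×10^14)^(1/4) = 4190 K.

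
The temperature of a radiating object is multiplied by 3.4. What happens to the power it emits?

factor ≈ 134

P ∝ T⁴, so the power scales as (3.4)⁴ = 134.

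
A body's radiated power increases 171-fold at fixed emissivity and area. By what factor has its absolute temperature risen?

P ∝ T⁴ ⇒ T ∝ P^(1/4), so T scales by (171)^(1/4) = 3.62.

factor ≈ 3.62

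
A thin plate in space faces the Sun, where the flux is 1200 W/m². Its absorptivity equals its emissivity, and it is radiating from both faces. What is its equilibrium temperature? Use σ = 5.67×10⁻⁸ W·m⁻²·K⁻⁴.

T ≈ 321 K

Absorbed flux αS = emitted flux 2εσT⁴ per unit area; with α = ε this gives T = (S/2σ)^(1/4).
T = (1200 / (2 × 5.67×10⁻⁸))^(1/4) = (1.06×10^10)^(1/4).
T = 321 K.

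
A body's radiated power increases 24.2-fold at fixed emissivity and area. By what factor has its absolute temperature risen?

factor ≈ 2.22

P ∝ T⁴ ⇒ T ∝ P^(1/4), so T scales by (24.2)^(1/4) = 2.22.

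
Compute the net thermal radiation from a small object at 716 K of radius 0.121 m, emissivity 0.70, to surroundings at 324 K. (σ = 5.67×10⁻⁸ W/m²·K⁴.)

Q ≈ 1840 W

A = 4πr² = 4π × (0.121)² = 0.184 m².
Q = εσA(T⁴ − T_s⁴). T⁴ − T_s⁴ = (716)⁴ − (324)⁴ = 2.63×10^11 − 1.10×10^10 = 2.52×10^11 K⁴.
Q = 0.70 × 5.67×10⁻⁸ × 0.184 × 2.52×10^11 = 1840 W.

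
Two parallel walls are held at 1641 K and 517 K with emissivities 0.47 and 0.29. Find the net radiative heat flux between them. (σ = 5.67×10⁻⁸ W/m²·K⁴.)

q ≈ 89000 W/m²

For two large parallel gray plates, q = σ(T₁⁴ − T₂⁴) / (1/ε₁ + 1/ε₂ − 1).
1/ε₁ + 1/ε₂ − 1 = 1/0.47 + 1/0.29 − 1 = 4.576.
T₁⁴ − T₂⁴ = 7.25×10^12 − 7.14×10^10 = 7.18×10^12 K⁴.
q = 5.67×10⁻⁸ × 7.18×10^12 / 4.576 = 89000 W/m².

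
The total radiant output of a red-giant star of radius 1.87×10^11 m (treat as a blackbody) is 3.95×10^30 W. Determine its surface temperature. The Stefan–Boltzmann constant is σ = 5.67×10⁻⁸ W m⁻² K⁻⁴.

T ≈ 3550 K

A = 4πr² = 4π × (1.87×10^11)² = 4.39×10^23 m².
From P = σAT⁴, T = (P / σA)^(1/4) = (3.95×10^30 / (5.67×10⁻⁸ × 4.39×10^23))^(1/4).
T = (1.59×10^14)^(1/4) = 3550 K.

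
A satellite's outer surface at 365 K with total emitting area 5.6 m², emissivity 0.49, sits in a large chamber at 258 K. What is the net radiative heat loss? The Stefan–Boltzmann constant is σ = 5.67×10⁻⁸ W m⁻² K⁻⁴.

Q ≈ 2070 W

Q = εσA(T⁴ − T_s⁴). T⁴ − T_s⁴ = (365)⁴ − (258)⁴ = 1.77×10^10 − 4.43×10^9 = 1.33×10^10 K⁴.
Q = 0.49 × 5.67×10⁻⁸ × 5.60 × 1.33×10^10 = 2070 W.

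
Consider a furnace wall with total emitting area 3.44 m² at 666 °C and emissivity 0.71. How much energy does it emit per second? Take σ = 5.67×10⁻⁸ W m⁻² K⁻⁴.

P ≈ 1.08×10^5 W

666 °C = 939 K.
Stefan–Boltzmann: P = εσAT⁴ = 0.71 × 5.67×10⁻⁸ × 3.44 × (939)⁴ = 0.71 × 5.67×10⁻⁸ × 3.44 × 7.77×10^11.
P = 1.08×10^5 W.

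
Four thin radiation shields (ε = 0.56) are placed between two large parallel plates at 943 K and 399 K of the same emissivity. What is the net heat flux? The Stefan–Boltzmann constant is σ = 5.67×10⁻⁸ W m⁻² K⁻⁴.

Each of the 5 gaps contributes resistance (2/ε − 1) = 2/0.56 − 1 = 2.571; total = 12.86.
q = σ(T₁⁴ − T₂⁴) / 12.86 = 5.67×10⁻⁸ × 7.65×10^11 / 12.86 = 3380 W/m².

q ≈ 3380 W/m²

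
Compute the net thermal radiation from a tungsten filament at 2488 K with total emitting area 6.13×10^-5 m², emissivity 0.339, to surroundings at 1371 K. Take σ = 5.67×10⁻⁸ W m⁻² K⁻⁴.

Q = εσA(T⁴ − T_s⁴). T⁴ − T_s⁴ = (2488)⁴ − (1371)⁴ = 3.83×10^13 − 3.53×10^12 = 3.48×10^13 K⁴.
Q = 0.339 × 5.67×10⁻⁸ × 6.13×10^-5 × 3.48×10^13 = 41.0 W.

Q ≈ 41.0 W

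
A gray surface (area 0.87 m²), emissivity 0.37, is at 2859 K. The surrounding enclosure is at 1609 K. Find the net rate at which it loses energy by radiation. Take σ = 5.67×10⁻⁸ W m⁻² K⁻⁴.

Q = εσA(T⁴ − T_s⁴). T⁴ − T_s⁴ = (2859)⁴ − (1609)⁴ = 6.68×10^13 − 6.70×10^12 = 6.01×10^13 K⁴.
Q = 0.37 × 5.67×10⁻⁸ × 0.870 × 6.01×10^13 = 1.10×10^6 W.

Q ≈ 1.10×10^6 W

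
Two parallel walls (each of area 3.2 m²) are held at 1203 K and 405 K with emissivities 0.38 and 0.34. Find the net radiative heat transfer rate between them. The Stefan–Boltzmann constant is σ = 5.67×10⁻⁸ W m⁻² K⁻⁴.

For two large parallel gray plates, q = σ(T₁⁴ − T₂⁴) / (1/ε₁ + 1/ε₂ − 1).
1/ε₁ + 1/ε₂ − 1 = 1/0.38 + 1/0.34 − 1 = 4.573.
T₁⁴ − T₂⁴ = 2.09×10^12 − 2.69×10^10 = 2.07×10^12 K⁴.
q = 5.67×10⁻⁸ × 2.07×10^12 / 4.573 = 25600 W/m².
Q = q·A = 25600 × 3.2 = 82000 W.

Q ≈ 82000 W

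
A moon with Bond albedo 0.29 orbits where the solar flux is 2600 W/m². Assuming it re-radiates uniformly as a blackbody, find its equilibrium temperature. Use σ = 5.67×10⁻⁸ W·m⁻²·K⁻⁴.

Power absorbed = (1−a)S·πR²; power emitted = 4πR²σT⁴. Equating and cancelling πR²:
T = ((1−a)S / 4σ)^(1/4) = (1850 / (4 × 5.67×10⁻⁸))^(1/4) = (8.14×10^9)^(1/4).
T = 300 K.

T ≈ 300 K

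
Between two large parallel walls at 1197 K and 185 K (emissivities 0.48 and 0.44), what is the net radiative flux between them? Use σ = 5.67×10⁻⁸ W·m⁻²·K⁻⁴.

For two large parallel gray plates, q = σ(T₁⁴ − T₂⁴) / (1/ε₁ + 1/ε₂ − 1).
1/ε₁ + 1/ε₂ − 1 = 1/0.48 + 1/0.44 − 1 = 3.356.
T₁⁴ − T₂⁴ = 2.05×10^12 − 1.17×10^9 = 2.05×10^12 K⁴.
q = 5.67×10⁻⁸ × 2.05×10^12 / 3.356 = 34700 W/m².

q ≈ 34700 W/m²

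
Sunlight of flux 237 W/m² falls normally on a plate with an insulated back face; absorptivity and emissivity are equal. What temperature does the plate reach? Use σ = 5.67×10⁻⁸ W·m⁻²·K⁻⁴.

Absorbed flux αS = emitted flux εσT⁴ (one radiating face); with α = ε, T = (S/σ)^(1/4).
T = (237 / 5.67×10⁻⁸)^(1/4) = (4.18×10^9)^(1/4).
T = 254 K.

T ≈ 254 K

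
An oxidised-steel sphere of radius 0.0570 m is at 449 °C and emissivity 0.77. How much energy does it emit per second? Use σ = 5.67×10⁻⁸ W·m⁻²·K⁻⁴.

A = 4πr² = 4π × (0.0570)² = 0.0408 m².
449 °C = 722 K.
P = εσAT⁴ = 0.77 × 5.67×10⁻⁸ × 0.0408 × (722)⁴ = 0.77 × 5.67×10⁻⁸ × 0.0408 × 2.72×10^11.
P = 484 W.

P ≈ 484 W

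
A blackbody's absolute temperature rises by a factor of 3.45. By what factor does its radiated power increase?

factor ≈ 142

P ∝ T⁴, so the power scales as (3.45)⁴ = 142.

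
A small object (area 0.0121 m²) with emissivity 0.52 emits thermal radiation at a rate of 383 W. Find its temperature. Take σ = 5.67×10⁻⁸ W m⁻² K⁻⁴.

T ≈ 1020 K

From P = εσAT⁴, T = (P / εσA)^(1/4) = (383 / (0.52 × 5.67×10⁻⁸ × 0.0121))^(1/4).
T = (1.07×10^12)^(1/4) = 1020 K.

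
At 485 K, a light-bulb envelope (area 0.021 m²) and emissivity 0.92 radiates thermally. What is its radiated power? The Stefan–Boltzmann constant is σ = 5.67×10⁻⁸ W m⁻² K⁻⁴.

P ≈ 60.6 W

Stefan–Boltzmann: P = εσAT⁴ = 0.92 × 5.67×10⁻⁸ × 0.0210 × (485)⁴ = 0.92 × 5.67×10⁻⁸ × 0.0210 × 5.53×10^10.
P = 60.6 W.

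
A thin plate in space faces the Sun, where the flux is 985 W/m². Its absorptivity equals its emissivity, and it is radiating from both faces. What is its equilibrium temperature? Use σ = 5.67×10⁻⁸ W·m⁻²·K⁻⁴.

Absorbed flux αS = emitted flux 2εσT⁴ per unit area; with α = ε this gives T = (S/2σ)^(1/4).
T = (985 / (2 × 5.67×10⁻⁸))^(1/4) = (8.69×10^9)^(1/4).
T = 305 K.

T ≈ 305 K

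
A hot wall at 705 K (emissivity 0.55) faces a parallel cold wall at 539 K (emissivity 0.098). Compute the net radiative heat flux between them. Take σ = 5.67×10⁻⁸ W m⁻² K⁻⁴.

q ≈ 837 W/m²

For two large parallel gray plates, q = σ(T₁⁴ − T₂⁴) / (1/ε₁ + 1/ε₂ − 1).
1/ε₁ + 1/ε₂ − 1 = 1/0.55 + 1/0.098 − 1 = 11.02.
T₁⁴ − T₂⁴ = 2.47×10^11 − 8.44×10^10 = 1.63×10^11 K⁴.
q = 5.67×10⁻⁸ × 1.63×10^11 / 11.02 = 837 W/m².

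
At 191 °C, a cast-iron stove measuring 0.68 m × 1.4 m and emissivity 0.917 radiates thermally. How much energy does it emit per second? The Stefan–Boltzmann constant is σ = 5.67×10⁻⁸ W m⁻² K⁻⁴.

A = 0.68 × 1.4 = 0.952 m².
191 °C = 464 K.
Stefan–Boltzmann: P = εσAT⁴ = 0.917 × 5.67×10⁻⁸ × 0.952 × (464)⁴ = 0.917 × 5.67×10⁻⁸ × 0.952 × 4.64×10^10.
P = 2290 W.

P ≈ 2290 W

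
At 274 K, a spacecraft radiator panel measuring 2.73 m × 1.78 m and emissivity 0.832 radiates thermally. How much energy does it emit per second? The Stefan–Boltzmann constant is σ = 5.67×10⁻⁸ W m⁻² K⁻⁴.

P ≈ 1290 W

A = 2.73 × 1.78 = 4.86 m².
Stefan–Boltzmann: P = εσAT⁴ = 0.832 × 5.67×10⁻⁸ × 4.86 × (274)⁴ = 0.832 × 5.67×10⁻⁸ × 4.86 × 5.64×10^9.
P = 1290 W.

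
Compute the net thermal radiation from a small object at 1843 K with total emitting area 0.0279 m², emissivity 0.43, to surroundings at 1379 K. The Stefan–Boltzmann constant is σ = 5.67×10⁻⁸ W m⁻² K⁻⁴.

Q = εσA(T⁴ − T_s⁴). T⁴ − T_s⁴ = (1843)⁴ − (1379)⁴ = 1.15×10^13 − 3.62×10^12 = 7.92×10^12 K⁴.
Q = 0.43 × 5.67×10⁻⁸ × 0.0279 × 7.92×10^12 = 5390 W.

Q ≈ 5390 W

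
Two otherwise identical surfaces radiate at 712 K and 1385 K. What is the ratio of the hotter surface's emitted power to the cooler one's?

ratio ≈ 14.3

P ∝ T⁴, so the ratio is (1385/712)⁴ = (1.945)⁴ = 14.3.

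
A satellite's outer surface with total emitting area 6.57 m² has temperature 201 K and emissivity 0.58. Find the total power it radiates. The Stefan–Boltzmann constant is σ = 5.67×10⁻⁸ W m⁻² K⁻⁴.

Stefan–Boltzmann: P = εσAT⁴ = 0.58 × 5.67×10⁻⁸ × 6.57 × (201)⁴ = 0.58 × 5.67×10⁻⁸ × 6.57 × 1.63×10^9.
P = 353 W.

P ≈ 353 W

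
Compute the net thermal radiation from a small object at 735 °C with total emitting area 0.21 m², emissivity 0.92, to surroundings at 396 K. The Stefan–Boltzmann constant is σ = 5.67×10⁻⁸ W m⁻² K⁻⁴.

Q ≈ 11000 W

Convert: 735 °C = 1008 K.
Q = εσA(T⁴ − T_s⁴). T⁴ − T_s⁴ = (1008)⁴ − (396)⁴ = 1.03×10^12 − 2.46×10^10 = 1.01×10^12 K⁴.
Q = 0.92 × 5.67×10⁻⁸ × 0.210 × 1.01×10^12 = 11000 W.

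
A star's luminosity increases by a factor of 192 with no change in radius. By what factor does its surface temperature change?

factor ≈ 3.72

P ∝ T⁴ ⇒ T ∝ P^(1/4), so T scales by (192)^(1/4) = 3.72.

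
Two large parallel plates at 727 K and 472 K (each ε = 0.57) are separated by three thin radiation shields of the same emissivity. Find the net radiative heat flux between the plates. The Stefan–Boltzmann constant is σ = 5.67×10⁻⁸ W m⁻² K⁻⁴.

Each of the 4 gaps contributes resistance (2/ε − 1) = 2/0.57 − 1 = 2.509; total = 10.04.
q = σ(T₁⁴ − T₂⁴) / 10.04 = 5.67×10⁻⁸ × 2.30×10^11 / 10.04 = 1300 W/m².

q ≈ 1300 W/m²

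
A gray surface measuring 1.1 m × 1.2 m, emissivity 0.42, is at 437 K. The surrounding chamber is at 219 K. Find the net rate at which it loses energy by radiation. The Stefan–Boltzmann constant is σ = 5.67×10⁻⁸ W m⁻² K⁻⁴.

Q ≈ 1070 W

A = 1.1 × 1.2 = 1.32 m².
Q = εσA(T⁴ − T_s⁴). T⁴ − T_s⁴ = (437)⁴ − (219)⁴ = 3.65×10^10 − 2.30×10^9 = 3.42×10^10 K⁴.
Q = 0.42 × 5.67×10⁻⁸ × 1.32 × 3.42×10^10 = 1070 W.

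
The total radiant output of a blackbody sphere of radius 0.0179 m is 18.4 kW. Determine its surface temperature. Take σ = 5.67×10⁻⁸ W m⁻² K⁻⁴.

T ≈ 3000 K

A = 4πr² = 4π × (0.0179)² = 4.03×10^-3 m².
From P = σAT⁴, T = (P / σA)^(1/4) = (18400 / (5.67×10⁻⁸ × 4.03×10^-3))^(1/4).
T = (8.06×10^13)^(1/4) = 3000 K.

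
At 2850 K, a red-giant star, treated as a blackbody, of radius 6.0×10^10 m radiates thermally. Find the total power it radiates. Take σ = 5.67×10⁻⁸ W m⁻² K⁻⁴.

A = 4πr² = 4π × (6.0×10^10)² = 4.52×10^22 m².
P = σAT⁴ = 5.67×10⁻⁸ × 4.52×10^22 × (2850)⁴ = 5.67×10⁻⁸ × 4.52×10^22 × 6.60×10^13.
P = 1.69×10^29 W.

P ≈ 1.69×10^29 W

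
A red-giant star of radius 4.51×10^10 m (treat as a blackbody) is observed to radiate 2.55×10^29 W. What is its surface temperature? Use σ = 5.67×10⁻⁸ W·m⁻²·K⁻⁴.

T ≈ 3640 K

A = 4πr² = 4π × (4.51×10^10)² = 2.56×10^22 m².
From P = σAT⁴, T = (P / σA)^(1/4) = (2.55×10^29 / (5.67×10⁻⁸ × 2.56×10^22))^(1/4).
T = (1.76×10^14)^(1/4) = 3640 K.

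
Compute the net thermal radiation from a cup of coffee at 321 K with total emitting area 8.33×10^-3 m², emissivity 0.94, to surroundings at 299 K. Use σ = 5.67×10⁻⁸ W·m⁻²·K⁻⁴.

Q ≈ 1.17 W

Q = εσA(T⁴ − T_s⁴). T⁴ − T_s⁴ = (321)⁴ − (299)⁴ = 1.06×10^10 − 7.99×10^9 = 2.62×10^9 K⁴.
Q = 0.94 × 5.67×10⁻⁸ × 8.33×10^-3 × 2.62×10^9 = 1.17 W.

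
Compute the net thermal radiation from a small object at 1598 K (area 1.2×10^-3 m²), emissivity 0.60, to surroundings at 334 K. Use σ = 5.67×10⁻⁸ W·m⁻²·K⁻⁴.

Q ≈ 266 W

Q = εσA(T⁴ − T_s⁴). T⁴ − T_s⁴ = (1598)⁴ − (334)⁴ = 6.52×10^12 − 1.24×10^10 = 6.51×10^12 K⁴.
Q = 0.60 × 5.67×10⁻⁸ × 1.20×10^-3 × 6.51×10^12 = 266 W.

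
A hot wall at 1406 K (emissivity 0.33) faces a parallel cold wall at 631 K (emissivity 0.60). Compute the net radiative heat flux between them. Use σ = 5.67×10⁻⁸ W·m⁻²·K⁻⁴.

For two large parallel gray plates, q = σ(T₁⁴ − T₂⁴) / (1/ε₁ + 1/ε₂ − 1).
1/ε₁ + 1/ε₂ − 1 = 1/0.33 + 1/0.60 − 1 = 3.697.
T₁⁴ − T₂⁴ = 3.91×10^12 − 1.59×10^11 = 3.75×10^12 K⁴.
q = 5.67×10⁻⁸ × 3.75×10^12 / 3.697 = 57500 W/m².

q ≈ 57500 W/m²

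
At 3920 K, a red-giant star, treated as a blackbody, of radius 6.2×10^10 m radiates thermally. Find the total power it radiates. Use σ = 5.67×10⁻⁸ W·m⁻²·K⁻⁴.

P ≈ 6.47×10^29 W

A = 4πr² = 4π × (6.2×10^10)² = 4.83×10^22 m².
P = σAT⁴ = 5.67×10⁻⁸ × 4.83×10^22 × (3920)⁴ = 5.67×10⁻⁸ × 4.83×10^22 × 2.36×10^14.
P = 6.47×10^29 W.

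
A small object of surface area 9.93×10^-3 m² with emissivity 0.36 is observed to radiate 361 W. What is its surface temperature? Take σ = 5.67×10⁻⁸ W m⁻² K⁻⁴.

T ≈ 1160 K

From P = εσAT⁴, T = (P / εσA)^(1/4) = (361 / (0.36 × 5.67×10⁻⁸ × 9.93×10^-3))^(1/4).
T = (1.78×10^12)^(1/4) = 1160 K.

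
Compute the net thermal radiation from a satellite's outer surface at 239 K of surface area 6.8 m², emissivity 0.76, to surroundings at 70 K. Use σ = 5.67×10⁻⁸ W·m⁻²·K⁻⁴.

Q ≈ 949 W

Q = εσA(T⁴ − T_s⁴). T⁴ − T_s⁴ = (239)⁴ − (70)⁴ = 3.26×10^9 − 2.40×10^7 = 3.24×10^9 K⁴.
Q = 0.76 × 5.67×10⁻⁸ × 6.80 × 3.24×10^9 = 949 W.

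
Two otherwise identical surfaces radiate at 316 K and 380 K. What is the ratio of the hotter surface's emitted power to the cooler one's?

P ∝ T⁴, so the ratio is (380/316)⁴ = (1.203)⁴ = 2.09.

ratio ≈ 2.09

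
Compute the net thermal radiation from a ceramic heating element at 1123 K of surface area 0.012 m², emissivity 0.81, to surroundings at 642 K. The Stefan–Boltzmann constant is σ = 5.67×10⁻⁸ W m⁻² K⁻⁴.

Q = εσA(T⁴ − T_s⁴). T⁴ − T_s⁴ = (1123)⁴ − (642)⁴ = 1.59×10^12 − 1.70×10^11 = 1.42×10^12 K⁴.
Q = 0.81 × 5.67×10⁻⁸ × 0.0120 × 1.42×10^12 = 783 W.

Q ≈ 783 W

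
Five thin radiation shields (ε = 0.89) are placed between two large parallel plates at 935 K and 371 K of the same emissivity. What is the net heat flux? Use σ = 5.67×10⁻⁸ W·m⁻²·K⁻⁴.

q ≈ 5650 W/m²

Each of the 6 gaps contributes resistance (2/ε − 1) = 2/0.89 − 1 = 1.247; total = 7.483.
q = σ(T₁⁴ − T₂⁴) / 7.483 = 5.67×10⁻⁸ × 7.45×10^11 / 7.483 = 5650 W/m².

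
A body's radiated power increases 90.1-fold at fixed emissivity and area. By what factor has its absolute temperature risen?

factor ≈ 3.08

P ∝ T⁴ ⇒ T ∝ P^(1/4), so T scales by (90.1)^(1/4) = 3.08.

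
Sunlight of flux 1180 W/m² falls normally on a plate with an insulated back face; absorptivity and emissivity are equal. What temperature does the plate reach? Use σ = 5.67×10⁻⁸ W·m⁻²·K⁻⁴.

Absorbed flux αS = emitted flux εσT⁴ (one radiating face); with α = ε, T = (S/σ)^(1/4).
T = (1180 / 5.67×10⁻⁸)^(1/4) = (2.08×10^10)^(1/4).
T = 380 K.

T ≈ 380 K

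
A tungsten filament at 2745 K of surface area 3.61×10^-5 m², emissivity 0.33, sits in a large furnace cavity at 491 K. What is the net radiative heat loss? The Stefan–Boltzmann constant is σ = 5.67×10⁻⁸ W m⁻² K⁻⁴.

Q = εσA(T⁴ − T_s⁴). T⁴ − T_s⁴ = (2745)⁴ − (491)⁴ = 5.68×10^13 − 5.81×10^10 = 5.67×10^13 K⁴.
Q = 0.33 × 5.67×10⁻⁸ × 3.61×10^-5 × 5.67×10^13 = 38.3 W.

Q ≈ 38.3 W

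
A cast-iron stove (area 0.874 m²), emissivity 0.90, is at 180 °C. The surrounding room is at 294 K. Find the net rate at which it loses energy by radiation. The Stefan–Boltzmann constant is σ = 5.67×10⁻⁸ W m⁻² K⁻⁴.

Q ≈ 1540 W

Convert: 180 °C = 453 K.
Q = εσA(T⁴ − T_s⁴). T⁴ − T_s⁴ = (453)⁴ − (294)⁴ = 4.21×10^10 − 7.47×10^9 = 3.46×10^10 K⁴.
Q = 0.90 × 5.67×10⁻⁸ × 0.874 × 3.46×10^10 = 1540 W.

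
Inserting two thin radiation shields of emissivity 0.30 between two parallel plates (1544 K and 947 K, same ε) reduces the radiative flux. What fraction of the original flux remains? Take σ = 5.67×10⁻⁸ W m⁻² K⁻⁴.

ratio ≈ 0.333

With N identical shields there are N+1 = 3 gaps in series, each with the same radiative resistance, so the flux falls to 1/(N+1) of its unshielded value.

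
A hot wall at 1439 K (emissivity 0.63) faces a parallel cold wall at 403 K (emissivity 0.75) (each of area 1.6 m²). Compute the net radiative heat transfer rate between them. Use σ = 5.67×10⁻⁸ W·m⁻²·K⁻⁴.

For two large parallel gray plates, q = σ(T₁⁴ − T₂⁴) / (1/ε₁ + 1/ε₂ − 1).
1/ε₁ + 1/ε₂ − 1 = 1/0.63 + 1/0.75 − 1 = 1.921.
T₁⁴ − T₂⁴ = 4.29×10^12 − 2.64×10^10 = 4.26×10^12 K⁴.
q = 5.67×10⁻⁸ × 4.26×10^12 / 1.921 = 1.26×10^5 W/m².
Q = q·A = 1.26×10^5 × 1.6 = 2.01×10^5 W.

Q ≈ 2.01×10^5 W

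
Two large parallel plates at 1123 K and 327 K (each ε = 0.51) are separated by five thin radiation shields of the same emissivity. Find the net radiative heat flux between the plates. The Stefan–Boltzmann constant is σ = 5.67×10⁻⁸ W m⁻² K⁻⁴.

Each of the 6 gaps contributes resistance (2/ε − 1) = 2/0.51 − 1 = 2.922; total = 17.53.
q = σ(T₁⁴ − T₂⁴) / 17.53 = 5.67×10⁻⁸ × 1.58×10^12 / 17.53 = 5110 W/m².

q ≈ 5110 W/m²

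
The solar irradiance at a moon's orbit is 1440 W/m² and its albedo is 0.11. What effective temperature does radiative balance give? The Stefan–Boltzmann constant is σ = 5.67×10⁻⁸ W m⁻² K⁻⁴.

T ≈ 274 K

Power absorbed = (1−a)S·πR²; power emitted = 4πR²σT⁴. Equating and cancelling πR²:
T = ((1−a)S / 4σ)^(1/4) = (1280 / (4 × 5.67×10⁻⁸))^(1/4) = (5.65×10^9)^(1/4).
T = 274 K.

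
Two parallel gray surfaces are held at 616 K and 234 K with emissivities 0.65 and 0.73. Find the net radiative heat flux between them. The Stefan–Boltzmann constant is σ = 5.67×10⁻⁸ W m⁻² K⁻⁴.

q ≈ 4190 W/m²

For two large parallel gray plates, q = σ(T₁⁴ − T₂⁴) / (1/ε₁ + 1/ε₂ − 1).
1/ε₁ + 1/ε₂ − 1 = 1/0.65 + 1/0.73 − 1 = 1.908.
T₁⁴ − T₂⁴ = 1.44×10^11 − 3.00×10^9 = 1.41×10^11 K⁴.
q = 5.67×10⁻⁸ × 1.41×10^11 / 1.908 = 4190 W/m².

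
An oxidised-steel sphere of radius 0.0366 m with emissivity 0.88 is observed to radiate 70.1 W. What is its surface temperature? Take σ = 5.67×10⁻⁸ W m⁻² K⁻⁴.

A = 4πr² = 4π × (0.0366)² = 0.0168 m².
From P = εσAT⁴, T = (P / εσA)^(1/4) = (70.1 / (0.88 × 5.67×10⁻⁸ × 0.0168))^(1/4).
T = (8.35×10^10)^(1/4) = 537 K.

T ≈ 537 K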